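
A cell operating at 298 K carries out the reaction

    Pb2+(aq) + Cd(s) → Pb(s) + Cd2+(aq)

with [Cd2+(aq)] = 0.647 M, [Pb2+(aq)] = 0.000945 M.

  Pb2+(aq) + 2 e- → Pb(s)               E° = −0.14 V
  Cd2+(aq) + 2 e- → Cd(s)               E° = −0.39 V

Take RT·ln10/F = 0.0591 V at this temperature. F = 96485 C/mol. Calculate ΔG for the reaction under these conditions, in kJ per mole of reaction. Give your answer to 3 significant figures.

−32.1 kJ/mol

E°cell = −0.14 − (−0.39) = +0.25 V; the balanced reaction transfers n = 2 electrons.
Q = [Cd2+(aq)] / [Pb2+(aq)] = 685, so log Q = 2.835 and E = +0.25 − (0.0591/2)(2.835) = +0.1662 V.
Then ΔG = −nFE = −2 × 96485 × +0.1662 J/mol = −32.1 kJ/mol.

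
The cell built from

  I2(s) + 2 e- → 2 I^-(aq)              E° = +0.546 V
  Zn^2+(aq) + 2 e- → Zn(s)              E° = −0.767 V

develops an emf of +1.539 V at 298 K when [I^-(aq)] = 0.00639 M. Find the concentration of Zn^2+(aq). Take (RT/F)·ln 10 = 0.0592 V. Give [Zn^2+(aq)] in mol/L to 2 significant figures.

I₂/I⁻ is the cathode (higher E°); E°cell = +0.546 − (−0.767) = +1.313 V with n = 2.
Rearranging E = E° − (0.0592/n)·log Q gives log Q = 2(+1.313 − (+1.539))/0.0592 = −7.635.
Balancing electrons gives I2(s) + Zn(s) → 2 I^-(aq) + Zn^2+(aq); thus Q = [I^-(aq)]^2·[Zn^2+(aq)].
Substituting the known concentrations and solving, log [Zn^2+(aq)] = −3.246 and [Zn^2+(aq)] = 0.00057 M.

0.00057 M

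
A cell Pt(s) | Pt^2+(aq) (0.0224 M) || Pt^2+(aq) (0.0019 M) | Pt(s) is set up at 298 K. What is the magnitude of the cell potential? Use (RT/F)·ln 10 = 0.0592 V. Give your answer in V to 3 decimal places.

For a concentration cell E°cell = 0, since both electrodes use the same couple.
The compartment with the higher Pt^2+(aq) concentration (0.0224 M) acts as the cathode; ions are reduced there and produced at the dilute (0.0019 M) anode.
With n = 2, Ecell = −(0.0592/2)·log([dilute]/[conc]) = −(0.0592/2)·log(0.0019/0.0224) = +0.032 V.

0.032 V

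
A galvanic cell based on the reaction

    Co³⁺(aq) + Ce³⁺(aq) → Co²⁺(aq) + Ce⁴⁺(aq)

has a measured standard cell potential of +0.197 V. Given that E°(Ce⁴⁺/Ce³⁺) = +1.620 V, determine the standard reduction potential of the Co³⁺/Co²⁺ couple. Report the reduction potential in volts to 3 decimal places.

In the reaction as written the Co³⁺/Co²⁺ couple is reduced (cathode) and Ce⁴⁺/Ce³⁺ is oxidized (anode), so E°cell = E°(Co³⁺/Co²⁺) − E°(Ce⁴⁺/Ce³⁺).
E°(Co³⁺/Co²⁺) = E°cell + E°(anode) = +0.197 + (+1.620) = +1.817 V.

+1.817 V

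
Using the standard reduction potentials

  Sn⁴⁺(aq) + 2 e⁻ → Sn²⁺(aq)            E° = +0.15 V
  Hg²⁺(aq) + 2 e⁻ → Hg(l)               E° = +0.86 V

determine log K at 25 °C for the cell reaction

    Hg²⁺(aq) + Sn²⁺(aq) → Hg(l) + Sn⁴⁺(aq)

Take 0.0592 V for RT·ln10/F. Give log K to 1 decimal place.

The Hg²⁺/Hg couple is reduced (cathode); E°cell = +0.86 − (+0.15) = +0.71 V with n = 2.
At equilibrium E = 0, so log K = nE°cell / 0.0592 = (2)(+0.71) / 0.0592 = 24.0.

log K = 24.0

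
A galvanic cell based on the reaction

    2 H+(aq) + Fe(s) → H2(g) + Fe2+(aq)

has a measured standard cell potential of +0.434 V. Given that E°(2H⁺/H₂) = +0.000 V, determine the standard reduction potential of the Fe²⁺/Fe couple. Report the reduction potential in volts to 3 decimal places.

In the reaction as written the 2H⁺/H₂ couple is reduced (cathode) and Fe²⁺/Fe is oxidized (anode), so E°cell = E°(2H⁺/H₂) − E°(Fe²⁺/Fe).
E°(Fe²⁺/Fe) = E°(cathode) − E°cell = +0.000 − (+0.434) = −0.434 V.

−0.434 V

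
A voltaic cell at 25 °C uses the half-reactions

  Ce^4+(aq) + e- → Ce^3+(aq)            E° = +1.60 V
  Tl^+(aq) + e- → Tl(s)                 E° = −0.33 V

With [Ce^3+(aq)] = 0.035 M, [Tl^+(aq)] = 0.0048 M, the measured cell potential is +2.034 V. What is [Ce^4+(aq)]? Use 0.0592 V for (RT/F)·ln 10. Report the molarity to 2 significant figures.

0.0096 M

Ce⁴⁺/Ce³⁺ is the cathode (higher E°); E°cell = +1.60 − (−0.33) = +1.93 V with n = 1.
Rearranging E = E° − (0.0592/n)·log Q gives log Q = 1(+1.93 − (+2.034))/0.0592 = −1.757.
The balanced reaction is Ce^4+(aq) + Tl(s) → Ce^3+(aq) + Tl^+(aq), so Q = ([Ce^3+(aq)]·[Tl^+(aq)]) / [Ce^4+(aq)].
Isolating [Ce^4+(aq)] in Q = 10^{−1.757} yields log [Ce^4+(aq)] = −2.018, i.e. 0.0096 M.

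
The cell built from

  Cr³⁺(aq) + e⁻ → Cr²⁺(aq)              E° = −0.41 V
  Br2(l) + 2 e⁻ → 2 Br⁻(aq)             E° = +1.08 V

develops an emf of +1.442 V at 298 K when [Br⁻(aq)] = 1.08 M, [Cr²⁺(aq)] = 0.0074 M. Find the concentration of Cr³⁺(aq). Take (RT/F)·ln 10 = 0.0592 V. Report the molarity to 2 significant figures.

0.044 M

The Br₂/Br⁻ couple has the larger reduction potential, so it is the cathode: E°cell = +1.08 − (−0.41) = +1.49 V and n = 2.
From the Nernst equation, log Q = n(E° − E)/0.0592 = 2·(+1.49 − (+1.442))/0.0592 = 1.622.
The balanced reaction is Br2(l) + 2 Cr²⁺(aq) → 2 Br⁻(aq) + 2 Cr³⁺(aq), so Q = ([Br⁻(aq)]^2·[Cr³⁺(aq)]^2) / [Cr²⁺(aq)]^2.
Isolating [Cr³⁺(aq)] in Q = 10^{1.622} yields log [Cr³⁺(aq)] = −1.353, i.e. 0.044 M.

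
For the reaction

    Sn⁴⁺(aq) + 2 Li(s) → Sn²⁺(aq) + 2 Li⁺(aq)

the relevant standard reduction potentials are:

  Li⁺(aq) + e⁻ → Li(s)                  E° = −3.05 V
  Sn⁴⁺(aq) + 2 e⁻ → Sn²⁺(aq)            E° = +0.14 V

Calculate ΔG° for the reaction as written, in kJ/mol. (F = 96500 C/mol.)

In the reaction as written Sn⁴⁺(aq) is reduced, so the Sn⁴⁺/Sn²⁺ couple is the cathode and Li⁺/Li is the anode.
E°cell = +0.14 − (−3.05) = +3.19 V; balancing electrons gives n = 2.
ΔG° = −nFE°cell = −(2)(96500)(+3.19) J/mol = −616 kJ/mol.

−616 kJ/mol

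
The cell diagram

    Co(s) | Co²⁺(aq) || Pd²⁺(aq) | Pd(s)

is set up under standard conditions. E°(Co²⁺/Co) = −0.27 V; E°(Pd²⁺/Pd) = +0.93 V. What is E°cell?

By convention the left-hand electrode in cell notation is the anode (oxidation) and the right-hand electrode is the cathode (reduction).
E°cell = E°(right) − E°(left) = +0.93 − (−0.27) = +1.20 V.

+1.20 V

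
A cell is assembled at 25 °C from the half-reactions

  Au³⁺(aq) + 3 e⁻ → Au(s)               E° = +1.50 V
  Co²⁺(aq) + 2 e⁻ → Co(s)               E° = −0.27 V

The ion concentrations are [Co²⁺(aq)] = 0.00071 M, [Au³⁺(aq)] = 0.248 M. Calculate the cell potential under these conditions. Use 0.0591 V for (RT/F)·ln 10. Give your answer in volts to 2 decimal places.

+1.85 V

Au³⁺/Au is reduced (cathode, E° = +1.50 V) and Co²⁺/Co is oxidized (anode).
E°cell = E°cat − E°an = +1.50 − (−0.27) = +1.77 V; n = 6.
For the overall reaction 2 Au³⁺(aq) + 3 Co(s) → 2 Au(s) + 3 Co²⁺(aq), Q = [Co²⁺(aq)]^3 / [Au³⁺(aq)]^2 = 5.82×10^−9, giving log Q = −8.235.
By the Nernst equation, E = +1.77 − (0.0591/6)·(−8.235) = +1.85 V.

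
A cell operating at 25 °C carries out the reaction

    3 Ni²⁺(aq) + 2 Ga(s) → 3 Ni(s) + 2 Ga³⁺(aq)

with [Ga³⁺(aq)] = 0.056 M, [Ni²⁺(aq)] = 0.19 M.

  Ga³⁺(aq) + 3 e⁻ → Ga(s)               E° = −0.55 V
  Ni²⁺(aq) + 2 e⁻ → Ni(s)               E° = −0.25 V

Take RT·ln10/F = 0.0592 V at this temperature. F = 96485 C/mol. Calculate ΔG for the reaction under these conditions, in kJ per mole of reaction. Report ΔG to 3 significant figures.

−176 kJ/mol

E°cell = −0.25 − (−0.55) = +0.30 V; the balanced reaction transfers n = 6 electrons.
Here Q = [Ga³⁺(aq)]^2 / [Ni²⁺(aq)]^3 = 0.457 (log Q = −0.340), giving E = +0.30 − (0.0592/6)·(−0.340) = +0.3034 V.
Then ΔG = −nFE = −6 × 96485 × +0.3034 J/mol = −176 kJ/mol.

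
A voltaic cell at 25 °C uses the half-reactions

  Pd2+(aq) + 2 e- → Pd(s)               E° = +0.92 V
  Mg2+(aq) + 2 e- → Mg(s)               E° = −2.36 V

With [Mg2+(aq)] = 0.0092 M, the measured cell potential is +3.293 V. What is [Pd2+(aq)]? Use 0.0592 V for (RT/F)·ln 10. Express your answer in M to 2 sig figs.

The Pd²⁺/Pd couple has the larger reduction potential, so it is the cathode: E°cell = +0.92 − (−2.36) = +3.28 V and n = 2.
From the Nernst equation, log Q = n(E° − E)/0.0592 = 2·(+3.28 − (+3.293))/0.0592 = −0.439.
Balancing electrons gives Pd2+(aq) + Mg(s) → Pd(s) + Mg2+(aq); thus Q = [Mg2+(aq)] / [Pd2+(aq)].
Isolating [Pd2+(aq)] in Q = 10^{−0.439} yields log [Pd2+(aq)] = −1.597, i.e. 0.025 M.

0.025 M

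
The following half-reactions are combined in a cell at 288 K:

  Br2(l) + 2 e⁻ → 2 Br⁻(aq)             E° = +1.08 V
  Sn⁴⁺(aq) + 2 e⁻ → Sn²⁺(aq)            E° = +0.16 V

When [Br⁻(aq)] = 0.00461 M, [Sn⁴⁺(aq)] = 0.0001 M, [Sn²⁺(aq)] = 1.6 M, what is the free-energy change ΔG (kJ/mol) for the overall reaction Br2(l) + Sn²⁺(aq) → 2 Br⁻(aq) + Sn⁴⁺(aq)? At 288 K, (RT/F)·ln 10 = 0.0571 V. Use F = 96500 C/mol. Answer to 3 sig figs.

The standard cell potential is +1.08 − (+0.16) = +0.92 V, with n = 2 electrons in the balanced equation.
Here Q = ([Br⁻(aq)]^2·[Sn⁴⁺(aq)]) / [Sn²⁺(aq)] = 1.33×10^−9 (log Q = −8.877), giving E = +0.92 − (0.0571/2)·(−8.877) = +1.1734 V.
Finally ΔG = −nFE = −(2)(96500 C/mol)(+1.1734 V) = −226 kJ/mol.

−226 kJ/mol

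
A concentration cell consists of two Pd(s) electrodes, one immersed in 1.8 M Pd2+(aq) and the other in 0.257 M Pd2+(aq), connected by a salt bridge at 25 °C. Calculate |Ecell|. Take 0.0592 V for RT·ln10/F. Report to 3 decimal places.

For a concentration cell E°cell = 0, since both electrodes use the same couple.
The compartment with the higher Pd2+(aq) concentration (1.8 M) acts as the cathode; ions are reduced there and produced at the dilute (0.257 M) anode.
With n = 2, Ecell = −(0.0592/2)·log([dilute]/[conc]) = −(0.0592/2)·log(0.257/1.8) = +0.025 V.

0.025 V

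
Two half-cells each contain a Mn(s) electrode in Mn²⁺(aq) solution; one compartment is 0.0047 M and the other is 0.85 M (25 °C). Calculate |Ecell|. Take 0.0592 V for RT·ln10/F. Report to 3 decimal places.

For a concentration cell E°cell = 0, since both electrodes use the same couple.
The compartment with the higher Mn²⁺(aq) concentration (0.85 M) acts as the cathode; ions are reduced there and produced at the dilute (0.0047 M) anode.
With n = 2, Ecell = −(0.0592/2)·log([dilute]/[conc]) = −(0.0592/2)·log(0.0047/0.85) = +0.067 V.

0.067 V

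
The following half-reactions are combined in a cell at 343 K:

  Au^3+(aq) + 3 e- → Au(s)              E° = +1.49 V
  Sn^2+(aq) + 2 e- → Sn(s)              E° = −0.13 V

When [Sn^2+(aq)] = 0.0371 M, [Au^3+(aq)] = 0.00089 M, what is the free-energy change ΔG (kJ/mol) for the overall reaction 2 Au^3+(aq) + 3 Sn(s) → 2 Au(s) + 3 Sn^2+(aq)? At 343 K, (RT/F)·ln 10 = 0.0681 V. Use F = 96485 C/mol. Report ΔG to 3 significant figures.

−926 kJ/mol

With Au³⁺/Au reduced at the cathode, E°cell = +1.49 − (−0.13) = +1.62 V and n = 6.
Q = [Sn^2+(aq)]^3 / [Au^3+(aq)]^2 = 64.5, so log Q = 1.809 and E = +1.62 − (0.0681/6)(1.809) = +1.5995 V.
Finally ΔG = −nFE = −(6)(96485 C/mol)(+1.5995 V) = −926 kJ/mol.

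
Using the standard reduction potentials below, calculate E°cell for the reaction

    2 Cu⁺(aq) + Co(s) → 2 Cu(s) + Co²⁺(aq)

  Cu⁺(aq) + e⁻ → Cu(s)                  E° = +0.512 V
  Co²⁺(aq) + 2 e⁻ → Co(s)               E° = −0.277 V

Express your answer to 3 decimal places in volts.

In the reaction as written, Cu⁺(aq) is reduced (cathode) and Co²⁺(aq) is produced by oxidation at the anode.
E°cell = E°(cathode) − E°(anode) = +0.512 − (−0.277) = +0.789 V.
The positive value indicates the reaction is spontaneous as written.

+0.789 V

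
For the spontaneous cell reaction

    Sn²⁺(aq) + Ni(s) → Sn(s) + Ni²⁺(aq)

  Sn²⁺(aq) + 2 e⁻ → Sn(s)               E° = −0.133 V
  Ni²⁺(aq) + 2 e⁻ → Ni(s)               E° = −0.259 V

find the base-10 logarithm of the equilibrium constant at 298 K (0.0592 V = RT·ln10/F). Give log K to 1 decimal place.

The Sn²⁺/Sn couple is reduced (cathode); E°cell = −0.133 − (−0.259) = +0.126 V with n = 2.
At equilibrium E = 0, so log K = nE°cell / 0.0592 = (2)(+0.126) / 0.0592 = 4.3.

log K = 4.3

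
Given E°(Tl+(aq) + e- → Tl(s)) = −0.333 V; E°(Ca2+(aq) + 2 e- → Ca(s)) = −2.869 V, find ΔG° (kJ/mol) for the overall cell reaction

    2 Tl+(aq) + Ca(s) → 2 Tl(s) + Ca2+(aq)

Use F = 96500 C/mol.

In the reaction as written Tl+(aq) is reduced, so the Tl⁺/Tl couple is the cathode and Ca²⁺/Ca is the anode.
E°cell = −0.333 − (−2.869) = +2.536 V; balancing electrons gives n = 2.
ΔG° = −nFE°cell = −(2)(96500)(+2.536) J/mol = −489 kJ/mol.

−489 kJ/mol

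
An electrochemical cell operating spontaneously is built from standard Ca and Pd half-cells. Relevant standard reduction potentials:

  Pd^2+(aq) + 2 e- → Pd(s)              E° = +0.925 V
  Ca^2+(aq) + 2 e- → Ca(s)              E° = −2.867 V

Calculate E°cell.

+3.792 V

The Pd²⁺/Pd couple has the higher E°, so Pd ion is reduced (cathode) and Ca is oxidized (anode).
E°cell = E°(cathode) − E°(anode) = +0.925 − (−2.867) = +3.792 V.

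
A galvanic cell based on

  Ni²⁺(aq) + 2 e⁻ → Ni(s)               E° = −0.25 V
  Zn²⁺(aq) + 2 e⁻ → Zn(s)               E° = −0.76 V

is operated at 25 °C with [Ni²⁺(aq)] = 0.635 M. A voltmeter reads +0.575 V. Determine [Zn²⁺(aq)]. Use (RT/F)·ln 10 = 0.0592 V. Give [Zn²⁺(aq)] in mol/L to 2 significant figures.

The Ni²⁺/Ni couple has the larger reduction potential, so it is the cathode: E°cell = −0.25 − (−0.76) = +0.51 V and n = 2.
From the Nernst equation, log Q = n(E° − E)/0.0592 = 2·(+0.51 − (+0.575))/0.0592 = −2.196.
For Ni²⁺(aq) + Zn(s) → Ni(s) + Zn²⁺(aq), the reaction quotient is Q = [Zn²⁺(aq)] / [Ni²⁺(aq)].
Solving for the unknown gives log [Zn²⁺(aq)] = −2.393, so [Zn²⁺(aq)] ≈ 0.0040 M.

0.0040 M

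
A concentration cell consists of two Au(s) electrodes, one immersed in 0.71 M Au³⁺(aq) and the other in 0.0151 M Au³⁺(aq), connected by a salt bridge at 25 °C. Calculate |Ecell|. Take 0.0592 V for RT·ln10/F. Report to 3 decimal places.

For a concentration cell E°cell = 0, since both electrodes use the same couple.
The compartment with the higher Au³⁺(aq) concentration (0.71 M) acts as the cathode; ions are reduced there and produced at the dilute (0.0151 M) anode.
With n = 3, Ecell = −(0.0592/3)·log([dilute]/[conc]) = −(0.0592/3)·log(0.0151/0.71) = +0.033 V.

0.033 V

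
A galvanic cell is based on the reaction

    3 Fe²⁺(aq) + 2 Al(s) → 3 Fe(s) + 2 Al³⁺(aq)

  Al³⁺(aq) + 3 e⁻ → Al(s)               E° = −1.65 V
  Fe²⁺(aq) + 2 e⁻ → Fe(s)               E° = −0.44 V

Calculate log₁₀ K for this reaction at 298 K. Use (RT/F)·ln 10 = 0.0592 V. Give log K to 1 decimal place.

log K = 122.6

The Fe²⁺/Fe couple is reduced (cathode); E°cell = −0.44 − (−1.65) = +1.21 V with n = 6.
At equilibrium E = 0, so log K = nE°cell / 0.0592 = (6)(+1.21) / 0.0592 = 122.6.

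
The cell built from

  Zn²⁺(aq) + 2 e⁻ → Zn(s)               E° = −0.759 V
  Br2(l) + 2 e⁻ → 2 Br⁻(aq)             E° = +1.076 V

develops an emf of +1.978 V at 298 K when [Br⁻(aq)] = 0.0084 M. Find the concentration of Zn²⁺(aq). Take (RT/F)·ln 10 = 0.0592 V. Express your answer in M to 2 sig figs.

0.21 M

Br₂/Br⁻ is the cathode (higher E°); E°cell = +1.076 − (−0.759) = +1.835 V with n = 2.
Rearranging E = E° − (0.0592/n)·log Q gives log Q = 2(+1.835 − (+1.978))/0.0592 = −4.831.
For Br2(l) + Zn(s) → 2 Br⁻(aq) + Zn²⁺(aq), the reaction quotient is Q = [Br⁻(aq)]^2·[Zn²⁺(aq)].
Substituting the known concentrations and solving, log [Zn²⁺(aq)] = −0.680 and [Zn²⁺(aq)] = 0.21 M.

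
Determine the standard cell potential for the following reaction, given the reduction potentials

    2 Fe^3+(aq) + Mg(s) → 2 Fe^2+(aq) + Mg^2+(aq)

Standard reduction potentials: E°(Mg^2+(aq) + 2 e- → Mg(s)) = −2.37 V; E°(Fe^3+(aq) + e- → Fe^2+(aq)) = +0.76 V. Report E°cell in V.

+3.13 V

In the reaction as written, Fe^3+(aq) is reduced (cathode) and Mg^2+(aq) is produced by oxidation at the anode.
E°cell = E°(cathode) − E°(anode) = +0.76 − (−2.37) = +3.13 V.
The positive value indicates the reaction is spontaneous as written.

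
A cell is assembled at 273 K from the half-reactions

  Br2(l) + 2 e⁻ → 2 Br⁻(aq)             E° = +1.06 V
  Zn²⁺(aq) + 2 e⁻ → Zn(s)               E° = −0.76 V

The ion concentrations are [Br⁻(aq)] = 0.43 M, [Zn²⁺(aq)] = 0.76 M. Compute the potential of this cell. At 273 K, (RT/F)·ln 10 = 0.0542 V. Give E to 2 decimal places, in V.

+1.84 V

Br₂/Br⁻ is reduced (cathode, E° = +1.06 V) and Zn²⁺/Zn is oxidized (anode).
E°cell = E°cat − E°an = +1.06 − (−0.76) = +1.82 V; n = 2.
Balancing gives Br2(l) + Zn(s) → 2 Br⁻(aq) + Zn²⁺(aq); hence Q = [Br⁻(aq)]^2·[Zn²⁺(aq)] = 0.141 (log Q = −0.852).
By the Nernst equation, E = +1.82 − (0.0542/2)·(−0.852) = +1.84 V.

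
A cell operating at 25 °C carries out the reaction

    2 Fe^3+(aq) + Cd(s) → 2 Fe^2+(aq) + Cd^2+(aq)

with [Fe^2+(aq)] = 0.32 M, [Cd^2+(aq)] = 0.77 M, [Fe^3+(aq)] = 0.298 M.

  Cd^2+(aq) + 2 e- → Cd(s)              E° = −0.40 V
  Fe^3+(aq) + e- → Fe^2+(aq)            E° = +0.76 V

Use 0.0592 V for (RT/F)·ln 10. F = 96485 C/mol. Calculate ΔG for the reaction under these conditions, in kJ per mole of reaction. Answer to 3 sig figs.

The standard cell potential is +0.76 − (−0.40) = +1.16 V, with n = 2 electrons in the balanced equation.
Q = ([Fe^2+(aq)]^2·[Cd^2+(aq)]) / [Fe^3+(aq)]^2 = 0.888, so log Q = −0.052 and E = +1.16 − (0.0592/2)(−0.052) = +1.1615 V.
ΔG = −nFE = −(2)(96485)(+1.1615) J/mol = −224 kJ/mol.

−224 kJ/mol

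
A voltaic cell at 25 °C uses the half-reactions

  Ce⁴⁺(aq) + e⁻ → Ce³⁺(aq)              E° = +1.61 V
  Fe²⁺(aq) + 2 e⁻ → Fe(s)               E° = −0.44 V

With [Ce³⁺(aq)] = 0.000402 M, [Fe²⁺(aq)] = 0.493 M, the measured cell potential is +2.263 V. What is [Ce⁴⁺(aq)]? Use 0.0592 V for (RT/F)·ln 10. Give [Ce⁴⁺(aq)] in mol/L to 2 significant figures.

With Ce⁴⁺/Ce³⁺ at the cathode and Fe²⁺/Fe at the anode, E°cell = +1.61 − (−0.44) = +2.05 V (n = 2).
From the Nernst equation, log Q = n(E° − E)/0.0592 = 2·(+2.05 − (+2.263))/0.0592 = −7.196.
For 2 Ce⁴⁺(aq) + Fe(s) → 2 Ce³⁺(aq) + Fe²⁺(aq), the reaction quotient is Q = ([Ce³⁺(aq)]^2·[Fe²⁺(aq)]) / [Ce⁴⁺(aq)]^2.
Solving for the unknown gives log [Ce⁴⁺(aq)] = 0.049, so [Ce⁴⁺(aq)] ≈ 1.1 M.

1.1 M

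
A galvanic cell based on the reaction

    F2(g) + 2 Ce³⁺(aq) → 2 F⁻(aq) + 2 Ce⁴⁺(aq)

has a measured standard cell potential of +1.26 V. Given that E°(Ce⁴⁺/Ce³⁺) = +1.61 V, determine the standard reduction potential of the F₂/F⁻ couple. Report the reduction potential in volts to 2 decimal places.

+2.87 V

In the reaction as written the F₂/F⁻ couple is reduced (cathode) and Ce⁴⁺/Ce³⁺ is oxidized (anode), so E°cell = E°(F₂/F⁻) − E°(Ce⁴⁺/Ce³⁺).
E°(F₂/F⁻) = E°cell + E°(anode) = +1.26 + (+1.61) = +2.87 V.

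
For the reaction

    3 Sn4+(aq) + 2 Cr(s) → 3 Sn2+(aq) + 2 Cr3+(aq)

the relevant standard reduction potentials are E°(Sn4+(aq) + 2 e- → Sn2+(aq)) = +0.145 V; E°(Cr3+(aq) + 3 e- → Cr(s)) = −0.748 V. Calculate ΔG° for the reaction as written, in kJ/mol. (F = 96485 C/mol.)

−517 kJ/mol

In the reaction as written Sn4+(aq) is reduced, so the Sn⁴⁺/Sn²⁺ couple is the cathode and Cr³⁺/Cr is the anode.
E°cell = +0.145 − (−0.748) = +0.893 V; balancing electrons gives n = 6.
ΔG° = −nFE°cell = −(6)(96485)(+0.893) J/mol = −517 kJ/mol.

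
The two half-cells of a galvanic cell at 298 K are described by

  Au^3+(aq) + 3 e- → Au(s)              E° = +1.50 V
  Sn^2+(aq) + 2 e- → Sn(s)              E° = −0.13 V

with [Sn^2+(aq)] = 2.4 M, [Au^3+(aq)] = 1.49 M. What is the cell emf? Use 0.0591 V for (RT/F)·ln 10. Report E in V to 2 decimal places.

+1.62 V

The Au³⁺/Au couple has the more positive E°, so it is the cathode; Sn²⁺/Sn is the anode.
E°cell = +1.50 − (−0.13) = +1.63 V, with n = 6 electrons transferred.
The balanced reaction is 2 Au^3+(aq) + 3 Sn(s) → 2 Au(s) + 3 Sn^2+(aq), so Q = [Sn^2+(aq)]^3 / [Au^3+(aq)]^2 = 6.23 and log Q = 0.794.
E = E° − (0.0591/n)·log Q = +1.63 − (0.0591/6)(0.794) = +1.62 V.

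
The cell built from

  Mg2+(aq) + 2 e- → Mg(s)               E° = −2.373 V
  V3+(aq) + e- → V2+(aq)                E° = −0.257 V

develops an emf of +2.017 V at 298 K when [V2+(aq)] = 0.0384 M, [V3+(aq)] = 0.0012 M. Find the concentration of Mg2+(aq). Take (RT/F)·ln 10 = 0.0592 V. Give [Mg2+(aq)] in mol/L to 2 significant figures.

The V³⁺/V²⁺ couple has the larger reduction potential, so it is the cathode: E°cell = −0.257 − (−2.373) = +2.116 V and n = 2.
Since E = E° − (0.0592/n)·log Q, log Q = n(E° − E)/0.0592 = 3.345.
Balancing electrons gives 2 V3+(aq) + Mg(s) → 2 V2+(aq) + Mg2+(aq); thus Q = ([V2+(aq)]^2·[Mg2+(aq)]) / [V3+(aq)]^2.
Isolating [Mg2+(aq)] in Q = 10^{3.345} yields log [Mg2+(aq)] = 0.335, i.e. 2.2 M.

2.2 M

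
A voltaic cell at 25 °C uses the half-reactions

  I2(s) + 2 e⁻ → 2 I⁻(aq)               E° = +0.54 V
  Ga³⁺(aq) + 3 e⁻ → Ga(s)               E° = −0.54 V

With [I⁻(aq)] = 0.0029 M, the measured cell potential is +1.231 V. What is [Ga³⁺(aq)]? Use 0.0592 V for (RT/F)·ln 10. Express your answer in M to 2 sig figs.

The I₂/I⁻ couple has the larger reduction potential, so it is the cathode: E°cell = +0.54 − (−0.54) = +1.08 V and n = 6.
From the Nernst equation, log Q = n(E° − E)/0.0592 = 6·(+1.08 − (+1.231))/0.0592 = −15.304.
Balancing electrons gives 3 I2(s) + 2 Ga(s) → 6 I⁻(aq) + 2 Ga³⁺(aq); thus Q = [I⁻(aq)]^6·[Ga³⁺(aq)]^2.
Isolating [Ga³⁺(aq)] in Q = 10^{−15.304} yields log [Ga³⁺(aq)] = −0.039, i.e. 0.91 M.

0.91 M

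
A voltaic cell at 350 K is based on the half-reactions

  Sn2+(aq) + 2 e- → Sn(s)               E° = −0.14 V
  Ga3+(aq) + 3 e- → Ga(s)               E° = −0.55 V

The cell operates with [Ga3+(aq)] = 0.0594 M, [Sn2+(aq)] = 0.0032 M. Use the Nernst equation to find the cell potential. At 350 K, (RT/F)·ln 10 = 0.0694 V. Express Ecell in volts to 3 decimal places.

Since E°(Sn²⁺/Sn) > E°(Ga³⁺/Ga), Sn²⁺/Sn serves as the cathode.
E°cell = E°cat − E°an = −0.14 − (−0.55) = +0.41 V; n = 6.
The balanced reaction is 3 Sn2+(aq) + 2 Ga(s) → 3 Sn(s) + 2 Ga3+(aq), so Q = [Ga3+(aq)]^2 / [Sn2+(aq)]^3 = 1.08×10^5 and log Q = 5.032.
By the Nernst equation, E = +0.41 − (0.0694/6)·(5.032) = +0.352 V.

+0.352 V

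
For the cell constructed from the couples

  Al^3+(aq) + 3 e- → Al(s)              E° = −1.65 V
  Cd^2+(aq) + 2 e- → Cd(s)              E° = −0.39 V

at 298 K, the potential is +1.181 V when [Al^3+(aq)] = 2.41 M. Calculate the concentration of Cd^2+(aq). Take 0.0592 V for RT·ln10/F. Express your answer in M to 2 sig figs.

0.0039 M

The Cd²⁺/Cd couple has the larger reduction potential, so it is the cathode: E°cell = −0.39 − (−1.65) = +1.26 V and n = 6.
Rearranging E = E° − (0.0592/n)·log Q gives log Q = 6(+1.26 − (+1.181))/0.0592 = 8.007.
The balanced reaction is 3 Cd^2+(aq) + 2 Al(s) → 3 Cd(s) + 2 Al^3+(aq), so Q = [Al^3+(aq)]^2 / [Cd^2+(aq)]^3.
Substituting the known concentrations and solving, log [Cd^2+(aq)] = −2.414 and [Cd^2+(aq)] = 0.0039 M.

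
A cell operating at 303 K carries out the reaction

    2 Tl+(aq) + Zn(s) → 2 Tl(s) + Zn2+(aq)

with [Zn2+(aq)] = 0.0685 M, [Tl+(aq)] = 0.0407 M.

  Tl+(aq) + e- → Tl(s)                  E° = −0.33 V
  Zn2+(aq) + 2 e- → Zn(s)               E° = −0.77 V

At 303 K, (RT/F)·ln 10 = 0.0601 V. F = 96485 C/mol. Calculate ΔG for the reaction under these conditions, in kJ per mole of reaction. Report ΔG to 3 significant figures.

E°cell = −0.33 − (−0.77) = +0.44 V; the balanced reaction transfers n = 2 electrons.
Q = [Zn2+(aq)] / [Tl+(aq)]^2 = 41.4, so log Q = 1.617 and E = +0.44 − (0.0601/2)(1.617) = +0.3914 V.
Then ΔG = −nFE = −2 × 96485 × +0.3914 J/mol = −75.5 kJ/mol.

−75.5 kJ/mol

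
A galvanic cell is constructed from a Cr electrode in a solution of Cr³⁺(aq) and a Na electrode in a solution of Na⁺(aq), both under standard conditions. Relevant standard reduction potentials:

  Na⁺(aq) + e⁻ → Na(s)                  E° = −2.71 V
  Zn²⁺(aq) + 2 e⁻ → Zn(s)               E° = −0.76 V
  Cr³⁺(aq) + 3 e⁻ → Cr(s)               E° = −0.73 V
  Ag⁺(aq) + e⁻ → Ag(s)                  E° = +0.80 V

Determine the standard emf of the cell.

Of the two couples in this cell, the one with the more positive reduction potential is reduced at the cathode: here that is Cr³⁺/Cr (−0.73 V); Na⁺/Na (−2.71 V) is the anode.
E°cell = E°(cathode) − E°(anode) = −0.73 − (−2.71) = +1.98 V.

+1.98 V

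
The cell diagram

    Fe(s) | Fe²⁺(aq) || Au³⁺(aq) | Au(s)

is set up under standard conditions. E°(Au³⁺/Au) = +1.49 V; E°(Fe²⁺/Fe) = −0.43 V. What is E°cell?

By convention the left-hand electrode in cell notation is the anode (oxidation) and the right-hand electrode is the cathode (reduction).
E°cell = E°(right) − E°(left) = +1.49 − (−0.43) = +1.92 V.

+1.92 V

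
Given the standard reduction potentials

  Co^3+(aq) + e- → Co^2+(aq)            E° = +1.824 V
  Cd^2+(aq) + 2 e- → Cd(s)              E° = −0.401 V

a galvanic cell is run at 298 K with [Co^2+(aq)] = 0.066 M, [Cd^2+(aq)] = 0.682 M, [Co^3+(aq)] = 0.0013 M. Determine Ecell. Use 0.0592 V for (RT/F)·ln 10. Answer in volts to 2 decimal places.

Since E°(Co³⁺/Co²⁺) > E°(Cd²⁺/Cd), Co³⁺/Co²⁺ serves as the cathode.
E°cell = +1.824 − (−0.401) = +2.225 V, with n = 2 electrons transferred.
The balanced reaction is 2 Co^3+(aq) + Cd(s) → 2 Co^2+(aq) + Cd^2+(aq), so Q = ([Co^2+(aq)]^2·[Cd^2+(aq)]) / [Co^3+(aq)]^2 = 1.76×10^3 and log Q = 3.245.
E = E° − (0.0592/n)·log Q = +2.225 − (0.0592/2)(3.245) = +2.13 V.

+2.13 V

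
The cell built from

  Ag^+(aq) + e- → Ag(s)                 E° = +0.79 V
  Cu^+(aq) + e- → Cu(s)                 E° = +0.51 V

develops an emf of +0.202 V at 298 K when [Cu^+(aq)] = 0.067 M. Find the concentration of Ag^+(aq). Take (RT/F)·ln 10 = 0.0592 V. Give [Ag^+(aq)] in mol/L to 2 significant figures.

0.0032 M

The Ag⁺/Ag couple has the larger reduction potential, so it is the cathode: E°cell = +0.79 − (+0.51) = +0.28 V and n = 1.
From the Nernst equation, log Q = n(E° − E)/0.0592 = 1·(+0.28 − (+0.202))/0.0592 = 1.318.
The balanced reaction is Ag^+(aq) + Cu(s) → Ag(s) + Cu^+(aq), so Q = [Cu^+(aq)] / [Ag^+(aq)].
Substituting the known concentrations and solving, log [Ag^+(aq)] = −2.492 and [Ag^+(aq)] = 0.0032 M.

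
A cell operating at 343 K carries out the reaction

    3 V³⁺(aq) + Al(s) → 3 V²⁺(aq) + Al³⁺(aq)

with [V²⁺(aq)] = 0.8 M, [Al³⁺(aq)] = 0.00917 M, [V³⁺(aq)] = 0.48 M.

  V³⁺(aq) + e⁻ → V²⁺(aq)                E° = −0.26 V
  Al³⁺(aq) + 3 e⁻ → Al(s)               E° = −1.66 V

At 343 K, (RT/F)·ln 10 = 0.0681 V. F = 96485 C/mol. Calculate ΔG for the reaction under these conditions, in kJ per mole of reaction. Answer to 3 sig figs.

E°cell = −0.26 − (−1.66) = +1.40 V; the balanced reaction transfers n = 3 electrons.
Q = ([V²⁺(aq)]^3·[Al³⁺(aq)]) / [V³⁺(aq)]^3 = 0.0425, so log Q = −1.372 and E = +1.40 − (0.0681/3)(−1.372) = +1.4311 V.
ΔG = −nFE = −(3)(96485)(+1.4311) J/mol = −414 kJ/mol.

−414 kJ/mol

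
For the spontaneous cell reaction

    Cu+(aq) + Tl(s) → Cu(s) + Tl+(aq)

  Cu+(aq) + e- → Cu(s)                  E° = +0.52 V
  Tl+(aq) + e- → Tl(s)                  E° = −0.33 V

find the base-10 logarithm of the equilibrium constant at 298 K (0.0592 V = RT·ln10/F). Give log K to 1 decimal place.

The Cu⁺/Cu couple is reduced (cathode); E°cell = +0.52 − (−0.33) = +0.85 V with n = 1.
At equilibrium E = 0, so log K = nE°cell / 0.0592 = (1)(+0.85) / 0.0592 = 14.4.

log K = 14.4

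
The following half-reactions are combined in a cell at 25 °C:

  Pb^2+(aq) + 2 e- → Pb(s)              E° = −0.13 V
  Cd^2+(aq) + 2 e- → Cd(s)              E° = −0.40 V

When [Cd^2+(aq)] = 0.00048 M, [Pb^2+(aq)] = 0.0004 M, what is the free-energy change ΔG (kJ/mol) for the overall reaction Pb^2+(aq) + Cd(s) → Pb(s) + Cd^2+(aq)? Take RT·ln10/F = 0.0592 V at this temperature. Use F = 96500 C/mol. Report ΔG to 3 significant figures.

E°cell = −0.13 − (−0.40) = +0.27 V; the balanced reaction transfers n = 2 electrons.
Here Q = [Cd^2+(aq)] / [Pb^2+(aq)] = 1.2 (log Q = 0.079), giving E = +0.27 − (0.0592/2)·(0.079) = +0.2677 V.
Then ΔG = −nFE = −2 × 96500 × +0.2677 J/mol = −51.7 kJ/mol.

−51.7 kJ/mol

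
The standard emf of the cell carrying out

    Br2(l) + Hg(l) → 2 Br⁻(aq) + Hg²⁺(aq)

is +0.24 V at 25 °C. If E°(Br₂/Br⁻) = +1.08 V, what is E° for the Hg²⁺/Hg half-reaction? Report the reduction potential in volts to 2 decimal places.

In the reaction as written the Br₂/Br⁻ couple is reduced (cathode) and Hg²⁺/Hg is oxidized (anode), so E°cell = E°(Br₂/Br⁻) − E°(Hg²⁺/Hg).
E°(Hg²⁺/Hg) = E°(cathode) − E°cell = +1.08 − (+0.24) = +0.84 V.

+0.84 V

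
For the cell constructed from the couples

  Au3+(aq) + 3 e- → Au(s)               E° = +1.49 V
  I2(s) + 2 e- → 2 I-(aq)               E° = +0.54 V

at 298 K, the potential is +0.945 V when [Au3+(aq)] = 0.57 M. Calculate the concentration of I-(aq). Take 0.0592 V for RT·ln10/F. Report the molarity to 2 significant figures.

The Au³⁺/Au couple has the larger reduction potential, so it is the cathode: E°cell = +1.49 − (+0.54) = +0.95 V and n = 6.
From the Nernst equation, log Q = n(E° − E)/0.0592 = 6·(+0.95 − (+0.945))/0.0592 = 0.507.
For 2 Au3+(aq) + 6 I-(aq) → 2 Au(s) + 3 I2(s), the reaction quotient is Q = 1 / ([Au3+(aq)]^2·[I-(aq)]^6).
Isolating [I-(aq)] in Q = 10^{0.507} yields log [I-(aq)] = −0.003, i.e. 0.99 M.

0.99 M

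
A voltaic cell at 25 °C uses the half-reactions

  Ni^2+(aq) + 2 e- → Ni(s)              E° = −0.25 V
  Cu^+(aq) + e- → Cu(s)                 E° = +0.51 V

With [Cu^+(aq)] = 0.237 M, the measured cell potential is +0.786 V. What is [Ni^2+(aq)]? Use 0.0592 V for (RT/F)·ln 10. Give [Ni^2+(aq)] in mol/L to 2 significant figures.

0.0074 M

The Cu⁺/Cu couple has the larger reduction potential, so it is the cathode: E°cell = +0.51 − (−0.25) = +0.76 V and n = 2.
From the Nernst equation, log Q = n(E° − E)/0.0592 = 2·(+0.76 − (+0.786))/0.0592 = −0.878.
Balancing electrons gives 2 Cu^+(aq) + Ni(s) → 2 Cu(s) + Ni^2+(aq); thus Q = [Ni^2+(aq)] / [Cu^+(aq)]^2.
Isolating [Ni^2+(aq)] in Q = 10^{−0.878} yields log [Ni^2+(aq)] = −2.129, i.e. 0.0074 M.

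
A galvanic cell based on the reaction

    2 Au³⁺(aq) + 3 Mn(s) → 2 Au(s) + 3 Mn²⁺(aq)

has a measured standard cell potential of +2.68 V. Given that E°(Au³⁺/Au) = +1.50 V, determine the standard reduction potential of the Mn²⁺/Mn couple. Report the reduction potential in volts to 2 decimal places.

In the reaction as written the Au³⁺/Au couple is reduced (cathode) and Mn²⁺/Mn is oxidized (anode), so E°cell = E°(Au³⁺/Au) − E°(Mn²⁺/Mn).
E°(Mn²⁺/Mn) = E°(cathode) − E°cell = +1.50 − (+2.68) = −1.18 V.

−1.18 V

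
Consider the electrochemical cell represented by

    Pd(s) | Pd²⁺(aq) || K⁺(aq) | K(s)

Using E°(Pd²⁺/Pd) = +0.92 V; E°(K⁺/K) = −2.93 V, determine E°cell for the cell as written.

−3.85 V

By convention the left-hand electrode in cell notation is the anode (oxidation) and the right-hand electrode is the cathode (reduction).
E°cell = E°(right) − E°(left) = −2.93 − (+0.92) = −3.85 V.
The negative sign shows that, as written, the cell would require an external voltage to drive the reaction.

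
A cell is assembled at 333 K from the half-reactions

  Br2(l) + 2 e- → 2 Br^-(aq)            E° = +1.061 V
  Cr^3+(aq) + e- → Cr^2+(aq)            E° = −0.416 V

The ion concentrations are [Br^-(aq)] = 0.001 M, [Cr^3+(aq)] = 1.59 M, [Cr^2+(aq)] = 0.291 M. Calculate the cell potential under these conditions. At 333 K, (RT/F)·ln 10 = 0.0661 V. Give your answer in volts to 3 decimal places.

+1.627 V

Since E°(Br₂/Br⁻) > E°(Cr³⁺/Cr²⁺), Br₂/Br⁻ serves as the cathode.
The standard potential is +1.061 − (−0.416) = +1.477 V and the balanced reaction transfers n = 2 electrons.
The balanced reaction is Br2(l) + 2 Cr^2+(aq) → 2 Br^-(aq) + 2 Cr^3+(aq), so Q = ([Br^-(aq)]^2·[Cr^3+(aq)]^2) / [Cr^2+(aq)]^2 = 2.99×10^−5 and log Q = −4.525.
By the Nernst equation, E = +1.477 − (0.0661/2)·(−4.525) = +1.627 V.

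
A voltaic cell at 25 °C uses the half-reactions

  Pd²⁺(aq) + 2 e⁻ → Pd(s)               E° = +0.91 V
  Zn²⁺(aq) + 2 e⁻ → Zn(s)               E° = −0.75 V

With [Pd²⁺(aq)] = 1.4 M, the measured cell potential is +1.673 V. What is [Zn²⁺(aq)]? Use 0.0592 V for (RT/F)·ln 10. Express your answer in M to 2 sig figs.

0.51 M

Pd²⁺/Pd is the cathode (higher E°); E°cell = +0.91 − (−0.75) = +1.66 V with n = 2.
Since E = E° − (0.0592/n)·log Q, log Q = n(E° − E)/0.0592 = −0.439.
For Pd²⁺(aq) + Zn(s) → Pd(s) + Zn²⁺(aq), the reaction quotient is Q = [Zn²⁺(aq)] / [Pd²⁺(aq)].
Substituting the known concentrations and solving, log [Zn²⁺(aq)] = −0.293 and [Zn²⁺(aq)] = 0.51 M.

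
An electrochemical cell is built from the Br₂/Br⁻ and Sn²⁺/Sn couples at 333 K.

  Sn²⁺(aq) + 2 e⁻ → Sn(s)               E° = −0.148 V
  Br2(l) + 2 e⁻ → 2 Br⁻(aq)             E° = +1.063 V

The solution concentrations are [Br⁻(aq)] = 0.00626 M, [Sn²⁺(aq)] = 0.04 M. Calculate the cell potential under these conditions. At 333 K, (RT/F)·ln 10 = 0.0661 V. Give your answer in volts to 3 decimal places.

+1.403 V

Since E°(Br₂/Br⁻) > E°(Sn²⁺/Sn), Br₂/Br⁻ serves as the cathode.
E°cell = +1.063 − (−0.148) = +1.211 V, with n = 2 electrons transferred.
Balancing gives Br2(l) + Sn(s) → 2 Br⁻(aq) + Sn²⁺(aq); hence Q = [Br⁻(aq)]^2·[Sn²⁺(aq)] = 1.57×10^−6 (log Q = −5.805).
By the Nernst equation, E = +1.211 − (0.0661/2)·(−5.805) = +1.403 V.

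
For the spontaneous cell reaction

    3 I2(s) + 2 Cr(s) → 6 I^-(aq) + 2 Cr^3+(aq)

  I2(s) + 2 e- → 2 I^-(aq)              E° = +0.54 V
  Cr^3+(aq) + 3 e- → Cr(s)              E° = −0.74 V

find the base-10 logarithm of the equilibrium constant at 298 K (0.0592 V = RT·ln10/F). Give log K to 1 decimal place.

log K = 129.7

The I₂/I⁻ couple is reduced (cathode); E°cell = +0.54 − (−0.74) = +1.28 V with n = 6.
At equilibrium E = 0, so log K = nE°cell / 0.0592 = (6)(+1.28) / 0.0592 = 129.7.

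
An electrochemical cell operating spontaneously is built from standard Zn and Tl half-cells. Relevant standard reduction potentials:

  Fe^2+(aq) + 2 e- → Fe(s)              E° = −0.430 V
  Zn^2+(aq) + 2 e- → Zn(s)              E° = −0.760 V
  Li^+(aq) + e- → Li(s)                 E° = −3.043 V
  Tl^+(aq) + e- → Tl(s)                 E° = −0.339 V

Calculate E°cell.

+0.421 V

The Tl⁺/Tl couple has the higher E°, so Tl ion is reduced (cathode) and Zn is oxidized (anode).
E°cell = E°(cathode) − E°(anode) = −0.339 − (−0.760) = +0.421 V.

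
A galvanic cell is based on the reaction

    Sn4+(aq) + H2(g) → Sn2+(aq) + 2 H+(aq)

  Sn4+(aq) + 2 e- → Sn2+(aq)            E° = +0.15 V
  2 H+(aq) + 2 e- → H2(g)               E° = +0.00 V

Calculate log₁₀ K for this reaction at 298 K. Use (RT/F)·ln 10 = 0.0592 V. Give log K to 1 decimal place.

log K = 5.1

The Sn⁴⁺/Sn²⁺ couple is reduced (cathode); E°cell = +0.15 − (+0.00) = +0.15 V with n = 2.
At equilibrium E = 0, so log K = nE°cell / 0.0592 = (2)(+0.15) / 0.0592 = 5.1.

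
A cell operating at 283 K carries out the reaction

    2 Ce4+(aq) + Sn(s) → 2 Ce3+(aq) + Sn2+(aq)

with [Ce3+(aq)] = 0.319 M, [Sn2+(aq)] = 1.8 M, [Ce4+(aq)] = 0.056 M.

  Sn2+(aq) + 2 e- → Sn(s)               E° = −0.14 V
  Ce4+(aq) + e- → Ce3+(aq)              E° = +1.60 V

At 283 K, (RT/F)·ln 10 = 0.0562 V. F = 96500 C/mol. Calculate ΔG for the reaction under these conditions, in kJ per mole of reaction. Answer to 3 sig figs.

E°cell = +1.60 − (−0.14) = +1.74 V; the balanced reaction transfers n = 2 electrons.
The reaction quotient is ([Ce3+(aq)]^2·[Sn2+(aq)]) / [Ce4+(aq)]^2 = 58.4; by Nernst, E = +1.74 − (0.0562/2)(1.766) = +1.6904 V.
Then ΔG = −nFE = −2 × 96500 × +1.6904 J/mol = −326 kJ/mol.

−326 kJ/mol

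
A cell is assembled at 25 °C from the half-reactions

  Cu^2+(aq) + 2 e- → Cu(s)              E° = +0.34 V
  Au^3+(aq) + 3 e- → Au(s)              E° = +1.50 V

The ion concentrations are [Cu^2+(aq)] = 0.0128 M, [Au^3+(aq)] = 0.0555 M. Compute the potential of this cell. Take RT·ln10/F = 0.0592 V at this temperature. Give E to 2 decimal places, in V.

+1.19 V

Au³⁺/Au is reduced (cathode, E° = +1.50 V) and Cu²⁺/Cu is oxidized (anode).
E°cell = E°cat − E°an = +1.50 − (+0.34) = +1.16 V; n = 6.
Balancing gives 2 Au^3+(aq) + 3 Cu(s) → 2 Au(s) + 3 Cu^2+(aq); hence Q = [Cu^2+(aq)]^3 / [Au^3+(aq)]^2 = 0.000681 (log Q = −3.167).
Applying E = E° − (RT ln10/nF)·log Q gives +1.16 − (0.0592/6)(−3.167) = +1.19 V.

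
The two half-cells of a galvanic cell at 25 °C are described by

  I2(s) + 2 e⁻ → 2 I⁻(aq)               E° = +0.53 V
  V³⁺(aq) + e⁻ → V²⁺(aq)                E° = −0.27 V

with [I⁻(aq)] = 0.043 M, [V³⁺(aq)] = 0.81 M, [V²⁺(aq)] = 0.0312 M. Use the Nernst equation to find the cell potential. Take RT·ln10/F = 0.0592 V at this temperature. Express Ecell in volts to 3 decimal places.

Since E°(I₂/I⁻) > E°(V³⁺/V²⁺), I₂/I⁻ serves as the cathode.
E°cell = E°cat − E°an = +0.53 − (−0.27) = +0.80 V; n = 2.
The balanced reaction is I2(s) + 2 V²⁺(aq) → 2 I⁻(aq) + 2 V³⁺(aq), so Q = ([I⁻(aq)]^2·[V³⁺(aq)]^2) / [V²⁺(aq)]^2 = 1.25 and log Q = 0.096.
Applying E = E° − (RT ln10/nF)·log Q gives +0.80 − (0.0592/2)(0.096) = +0.797 V.

+0.797 V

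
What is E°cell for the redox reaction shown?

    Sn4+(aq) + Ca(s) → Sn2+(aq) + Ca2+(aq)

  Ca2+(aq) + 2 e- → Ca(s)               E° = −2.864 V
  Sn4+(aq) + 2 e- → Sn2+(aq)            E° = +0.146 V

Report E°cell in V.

+3.010 V

In the reaction as written, Sn4+(aq) is reduced (cathode) and Ca2+(aq) is produced by oxidation at the anode.
E°cell = E°(cathode) − E°(anode) = +0.146 − (−2.864) = +3.010 V.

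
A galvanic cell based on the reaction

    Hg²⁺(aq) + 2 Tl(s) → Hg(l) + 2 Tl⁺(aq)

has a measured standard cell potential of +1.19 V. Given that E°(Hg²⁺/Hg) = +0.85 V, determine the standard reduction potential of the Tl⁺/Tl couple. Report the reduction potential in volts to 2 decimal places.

−0.34 V

In the reaction as written the Hg²⁺/Hg couple is reduced (cathode) and Tl⁺/Tl is oxidized (anode), so E°cell = E°(Hg²⁺/Hg) − E°(Tl⁺/Tl).
E°(Tl⁺/Tl) = E°(cathode) − E°cell = +0.85 − (+1.19) = −0.34 V.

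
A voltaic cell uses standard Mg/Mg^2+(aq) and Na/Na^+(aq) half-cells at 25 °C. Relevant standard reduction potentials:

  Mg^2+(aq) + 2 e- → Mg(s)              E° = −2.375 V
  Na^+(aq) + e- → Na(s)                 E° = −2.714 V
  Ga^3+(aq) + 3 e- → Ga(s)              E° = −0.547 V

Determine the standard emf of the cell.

Of the two couples in this cell, the one with the more positive reduction potential is reduced at the cathode: here that is Mg²⁺/Mg (−2.375 V); Na⁺/Na (−2.714 V) is the anode.
E°cell = E°(cathode) − E°(anode) = −2.375 − (−2.714) = +0.339 V.

+0.339 V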